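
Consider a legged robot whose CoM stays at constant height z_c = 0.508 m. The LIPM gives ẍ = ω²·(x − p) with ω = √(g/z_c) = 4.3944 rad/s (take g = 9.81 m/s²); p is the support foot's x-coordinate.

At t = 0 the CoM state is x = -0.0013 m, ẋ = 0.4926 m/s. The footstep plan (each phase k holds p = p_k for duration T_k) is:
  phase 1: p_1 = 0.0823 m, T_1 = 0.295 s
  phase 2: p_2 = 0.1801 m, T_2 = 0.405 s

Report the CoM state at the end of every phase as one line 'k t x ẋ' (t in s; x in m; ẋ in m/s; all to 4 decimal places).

1 0.2950 0.1076 0.3465
2 0.7000 0.1863 0.1392

phase 1: p=0.0823, T=0.295, ωT=1.296348, cosh=1.964725, sinh=1.691196; start (x,ẋ)=(-0.001300, 0.492600) → end (x,ẋ)=(0.107627, 0.346526)
phase 2: p=0.1801, T=0.405, ωT=1.779732, cosh=3.048475, sinh=2.879792; start (x,ẋ)=(0.107627, 0.346526) → end (x,ẋ)=(0.186258, 0.139237)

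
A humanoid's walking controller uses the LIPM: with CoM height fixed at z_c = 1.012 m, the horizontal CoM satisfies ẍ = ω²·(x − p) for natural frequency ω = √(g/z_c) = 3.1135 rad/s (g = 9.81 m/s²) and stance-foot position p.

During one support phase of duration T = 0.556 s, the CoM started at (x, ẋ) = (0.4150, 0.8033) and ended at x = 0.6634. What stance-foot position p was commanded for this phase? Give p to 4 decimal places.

ωT = 3.1135·0.556 = 1.731106; cosh(ωT) = 2.911992, sinh(ωT) = 2.734904
x(T) = p + (x₀−p)·cosh(ωT) + (ẋ₀/ω)·sinh(ωT) ⇒ p·(1 − cosh) = x(T) − x₀·cosh − (ẋ₀/ω)·sinh
numerator   = 0.6634 − (0.4150)·2.911992 − (0.8033/3.1135)·2.734904 = -1.250697
denominator = 1 − 2.911992 = -1.911992
p = -1.250697 / -1.911992 = 0.6541

p = 0.6541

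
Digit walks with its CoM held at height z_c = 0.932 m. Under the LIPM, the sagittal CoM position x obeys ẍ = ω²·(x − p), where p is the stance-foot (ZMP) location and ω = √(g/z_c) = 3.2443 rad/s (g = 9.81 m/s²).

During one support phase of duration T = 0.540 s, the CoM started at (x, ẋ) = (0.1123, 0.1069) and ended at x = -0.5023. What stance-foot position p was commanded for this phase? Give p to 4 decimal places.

p = 0.4711

ωT = 3.2443·0.540 = 1.751922; cosh(ωT) = 2.969557, sinh(ωT) = 2.796117
x(T) = p + (x₀−p)·cosh(ωT) + (ẋ₀/ω)·sinh(ωT) ⇒ p·(1 − cosh) = x(T) − x₀·cosh − (ẋ₀/ω)·sinh
numerator   = -0.5023 − (0.1123)·2.969557 − (0.1069/3.2443)·2.796117 = -0.927914
denominator = 1 − 2.969557 = -1.969557
p = -0.927914 / -1.969557 = 0.4711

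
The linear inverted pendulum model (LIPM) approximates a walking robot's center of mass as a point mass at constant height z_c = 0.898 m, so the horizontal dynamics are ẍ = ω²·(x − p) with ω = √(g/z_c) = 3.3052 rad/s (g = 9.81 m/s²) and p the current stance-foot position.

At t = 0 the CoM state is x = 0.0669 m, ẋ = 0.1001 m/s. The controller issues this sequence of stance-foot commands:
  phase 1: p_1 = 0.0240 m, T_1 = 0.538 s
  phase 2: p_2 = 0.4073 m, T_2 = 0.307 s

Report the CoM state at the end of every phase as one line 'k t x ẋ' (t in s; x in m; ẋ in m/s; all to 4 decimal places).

phase 1: p=0.0240, T=0.538, ωT=1.778198, cosh=3.044060, sinh=2.875118; start (x,ẋ)=(0.066900, 0.100100) → end (x,ẋ)=(0.241665, 0.712382)
phase 2: p=0.4073, T=0.307, ωT=1.014696, cosh=1.560519, sinh=1.198007; start (x,ẋ)=(0.241665, 0.712382) → end (x,ẋ)=(0.407034, 0.455829)

1 0.5380 0.2417 0.7124
2 0.8450 0.4070 0.4558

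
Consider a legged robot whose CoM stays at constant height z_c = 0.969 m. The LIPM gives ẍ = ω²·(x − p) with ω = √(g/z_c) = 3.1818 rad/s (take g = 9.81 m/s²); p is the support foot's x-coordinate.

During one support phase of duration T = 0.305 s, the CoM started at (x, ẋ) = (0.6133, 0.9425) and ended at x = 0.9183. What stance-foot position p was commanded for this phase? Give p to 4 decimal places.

p = 0.6718

ωT = 3.1818·0.305 = 0.970449; cosh(ωT) = 1.509021, sinh(ωT) = 1.130108
x(T) = p + (x₀−p)·cosh(ωT) + (ẋ₀/ω)·sinh(ωT) ⇒ p·(1 − cosh) = x(T) − x₀·cosh − (ẋ₀/ω)·sinh
numerator   = 0.9183 − (0.6133)·1.509021 − (0.9425/3.1818)·1.130108 = -0.341939
denominator = 1 − 1.509021 = -0.509021
p = -0.341939 / -0.509021 = 0.6718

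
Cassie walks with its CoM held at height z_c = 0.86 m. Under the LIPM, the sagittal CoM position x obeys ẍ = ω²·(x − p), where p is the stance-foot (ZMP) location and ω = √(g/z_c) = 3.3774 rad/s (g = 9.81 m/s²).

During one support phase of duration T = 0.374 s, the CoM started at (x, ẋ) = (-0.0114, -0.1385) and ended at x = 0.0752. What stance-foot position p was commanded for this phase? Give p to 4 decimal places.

ωT = 3.3774·0.374 = 1.263148; cosh(ωT) = 1.909649, sinh(ωT) = 1.626886
x(T) = p + (x₀−p)·cosh(ωT) + (ẋ₀/ω)·sinh(ωT) ⇒ p·(1 − cosh) = x(T) − x₀·cosh − (ẋ₀/ω)·sinh
numerator   = 0.0752 − (-0.0114)·1.909649 − (-0.1385/3.3774)·1.626886 = 0.163685
denominator = 1 − 1.909649 = -0.909649
p = 0.163685 / -0.909649 = -0.1799

p = -0.1799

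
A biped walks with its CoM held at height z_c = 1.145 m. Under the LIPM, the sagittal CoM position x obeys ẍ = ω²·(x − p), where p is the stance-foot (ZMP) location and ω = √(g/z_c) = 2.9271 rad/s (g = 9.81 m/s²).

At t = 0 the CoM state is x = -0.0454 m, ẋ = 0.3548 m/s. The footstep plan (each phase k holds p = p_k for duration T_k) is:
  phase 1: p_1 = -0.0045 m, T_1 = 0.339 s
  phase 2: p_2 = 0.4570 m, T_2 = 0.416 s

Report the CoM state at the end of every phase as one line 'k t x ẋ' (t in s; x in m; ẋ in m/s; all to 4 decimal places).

1 0.3390 0.0738 0.4050
2 0.7550 -0.0339 -0.9852

phase 1: p=-0.0045, T=0.339, ωT=0.992287, cosh=1.534062, sinh=1.163334; start (x,ẋ)=(-0.045400, 0.354800) → end (x,ẋ)=(0.073767, 0.405013)
phase 2: p=0.4570, T=0.416, ωT=1.217674, cosh=1.837617, sinh=1.541700; start (x,ẋ)=(0.073767, 0.405013) → end (x,ẋ)=(-0.033916, -0.985160)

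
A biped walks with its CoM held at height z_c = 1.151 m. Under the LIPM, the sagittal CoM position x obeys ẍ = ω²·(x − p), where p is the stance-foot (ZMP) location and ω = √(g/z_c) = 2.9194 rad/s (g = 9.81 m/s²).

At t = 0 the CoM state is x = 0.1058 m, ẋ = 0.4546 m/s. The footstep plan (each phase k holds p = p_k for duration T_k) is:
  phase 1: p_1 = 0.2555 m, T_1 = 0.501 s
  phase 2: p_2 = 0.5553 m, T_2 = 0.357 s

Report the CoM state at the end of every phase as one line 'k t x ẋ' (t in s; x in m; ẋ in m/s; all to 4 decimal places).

phase 1: p=0.2555, T=0.501, ωT=1.462619, cosh=2.274441, sinh=2.042812; start (x,ẋ)=(0.105800, 0.454600) → end (x,ẋ)=(0.233117, 0.141182)
phase 2: p=0.5553, T=0.357, ωT=1.042226, cosh=1.594095, sinh=1.241426; start (x,ẋ)=(0.233117, 0.141182) → end (x,ẋ)=(0.101744, -0.942606)

1 0.5010 0.2331 0.1412
2 0.8580 0.1017 -0.9426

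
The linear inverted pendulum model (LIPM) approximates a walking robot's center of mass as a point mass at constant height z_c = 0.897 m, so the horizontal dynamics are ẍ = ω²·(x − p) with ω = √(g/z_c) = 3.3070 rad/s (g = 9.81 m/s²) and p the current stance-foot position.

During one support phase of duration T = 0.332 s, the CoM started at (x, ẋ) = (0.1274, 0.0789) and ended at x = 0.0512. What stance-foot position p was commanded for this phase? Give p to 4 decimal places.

ωT = 3.3070·0.332 = 1.097924; cosh(ωT) = 1.665749, sinh(ωT) = 1.332187
x(T) = p + (x₀−p)·cosh(ωT) + (ẋ₀/ω)·sinh(ωT) ⇒ p·(1 − cosh) = x(T) − x₀·cosh − (ẋ₀/ω)·sinh
numerator   = 0.0512 − (0.1274)·1.665749 − (0.0789/3.3070)·1.332187 = -0.192800
denominator = 1 − 1.665749 = -0.665749
p = -0.192800 / -0.665749 = 0.2896

p = 0.2896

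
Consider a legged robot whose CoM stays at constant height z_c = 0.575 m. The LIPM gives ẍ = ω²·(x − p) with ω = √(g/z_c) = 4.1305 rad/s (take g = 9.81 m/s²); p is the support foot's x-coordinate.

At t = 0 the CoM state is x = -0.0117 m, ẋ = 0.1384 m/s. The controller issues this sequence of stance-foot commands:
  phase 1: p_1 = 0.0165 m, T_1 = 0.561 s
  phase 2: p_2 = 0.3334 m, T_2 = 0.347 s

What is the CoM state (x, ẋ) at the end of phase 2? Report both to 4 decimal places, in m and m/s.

phase 1: p=0.0165, T=0.561, ωT=2.317210, cosh=5.122938, sinh=5.024390; start (x,ẋ)=(-0.011700, 0.138400) → end (x,ẋ)=(0.040385, 0.123773)
phase 2: p=0.3334, T=0.347, ωT=1.433283, cosh=2.215483, sinh=1.976959; start (x,ẋ)=(0.040385, 0.123773) → end (x,ẋ)=(-0.256530, -2.118496)

x = -0.2565, ẋ = -2.1185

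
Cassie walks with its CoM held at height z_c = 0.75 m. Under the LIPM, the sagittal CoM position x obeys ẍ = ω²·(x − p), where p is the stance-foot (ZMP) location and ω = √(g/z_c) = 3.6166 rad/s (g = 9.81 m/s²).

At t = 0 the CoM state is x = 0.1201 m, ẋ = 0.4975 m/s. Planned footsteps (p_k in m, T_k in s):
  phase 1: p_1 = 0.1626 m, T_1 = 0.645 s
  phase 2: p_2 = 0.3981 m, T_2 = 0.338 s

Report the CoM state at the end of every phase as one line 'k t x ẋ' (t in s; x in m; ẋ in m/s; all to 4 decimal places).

1 0.6450 0.6437 1.8031
2 0.9830 1.6242 4.7038

phase 1: p=0.1626, T=0.645, ωT=2.332707, cosh=5.201417, sinh=5.104384; start (x,ẋ)=(0.120100, 0.497500) → end (x,ẋ)=(0.643700, 1.803133)
phase 2: p=0.3981, T=0.338, ωT=1.222411, cosh=1.844941, sinh=1.550422; start (x,ẋ)=(0.643700, 1.803133) → end (x,ẋ)=(1.624213, 4.703815)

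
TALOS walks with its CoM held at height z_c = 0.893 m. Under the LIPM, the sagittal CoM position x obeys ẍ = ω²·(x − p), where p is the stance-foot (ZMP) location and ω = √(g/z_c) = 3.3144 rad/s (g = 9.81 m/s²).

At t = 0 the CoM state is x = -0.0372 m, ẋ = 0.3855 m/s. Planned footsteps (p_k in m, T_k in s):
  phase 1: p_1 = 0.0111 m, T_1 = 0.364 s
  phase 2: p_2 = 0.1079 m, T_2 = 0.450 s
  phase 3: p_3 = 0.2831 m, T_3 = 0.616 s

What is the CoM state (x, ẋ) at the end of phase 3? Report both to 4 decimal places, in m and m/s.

phase 1: p=0.0111, T=0.364, ωT=1.206442, cosh=1.820417, sinh=1.521156; start (x,ẋ)=(-0.037200, 0.385500) → end (x,ẋ)=(0.100101, 0.458255)
phase 2: p=0.1079, T=0.450, ωT=1.491480, cosh=2.334353, sinh=2.109314; start (x,ẋ)=(0.100101, 0.458255) → end (x,ẋ)=(0.381331, 1.015203)
phase 3: p=0.2831, T=0.616, ωT=2.041670, cosh=3.916639, sinh=3.786827; start (x,ẋ)=(0.381331, 1.015203) → end (x,ẋ)=(1.827745, 5.209091)

x = 1.8277, ẋ = 5.2091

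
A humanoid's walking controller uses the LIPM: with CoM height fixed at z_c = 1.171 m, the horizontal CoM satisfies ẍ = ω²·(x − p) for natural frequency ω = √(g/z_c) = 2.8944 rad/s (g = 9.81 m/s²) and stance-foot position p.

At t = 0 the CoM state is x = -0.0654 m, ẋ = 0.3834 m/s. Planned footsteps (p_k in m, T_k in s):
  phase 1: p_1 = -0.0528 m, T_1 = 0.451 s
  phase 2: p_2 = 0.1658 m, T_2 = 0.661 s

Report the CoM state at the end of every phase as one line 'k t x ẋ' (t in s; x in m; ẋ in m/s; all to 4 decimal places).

phase 1: p=-0.0528, T=0.451, ωT=1.305374, cosh=1.980071, sinh=1.708999; start (x,ẋ)=(-0.065400, 0.383400) → end (x,ẋ)=(0.148630, 0.696833)
phase 2: p=0.1658, T=0.661, ωT=1.913198, cosh=3.461165, sinh=3.313557; start (x,ẋ)=(0.148630, 0.696833) → end (x,ẋ)=(0.904117, 2.247178)

1 0.4510 0.1486 0.6968
2 1.1120 0.9041 2.2472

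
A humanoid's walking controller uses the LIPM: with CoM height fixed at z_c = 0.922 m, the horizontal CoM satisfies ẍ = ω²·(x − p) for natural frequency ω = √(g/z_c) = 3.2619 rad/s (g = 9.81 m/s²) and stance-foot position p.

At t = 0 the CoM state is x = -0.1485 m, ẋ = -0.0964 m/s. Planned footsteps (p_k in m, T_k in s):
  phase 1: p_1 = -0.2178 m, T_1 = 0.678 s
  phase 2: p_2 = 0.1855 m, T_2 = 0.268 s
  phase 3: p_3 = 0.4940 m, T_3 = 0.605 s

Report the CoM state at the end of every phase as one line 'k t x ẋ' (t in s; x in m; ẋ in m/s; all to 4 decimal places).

1 0.6780 -0.0309 0.5742
2 0.9460 0.0552 0.1091
3 1.5510 -0.9972 -4.6501

phase 1: p=-0.2178, T=0.678, ωT=2.211568, cosh=4.619776, sinh=4.510247; start (x,ẋ)=(-0.148500, -0.096400) → end (x,ẋ)=(-0.030942, 0.574193)
phase 2: p=0.1855, T=0.268, ωT=0.874189, cosh=1.407066, sinh=0.989865; start (x,ẋ)=(-0.030942, 0.574193) → end (x,ẋ)=(0.055198, 0.109070)
phase 3: p=0.4940, T=0.605, ωT=1.973449, cosh=3.667216, sinh=3.528239; start (x,ẋ)=(0.055198, 0.109070) → end (x,ẋ)=(-0.997207, -4.650088)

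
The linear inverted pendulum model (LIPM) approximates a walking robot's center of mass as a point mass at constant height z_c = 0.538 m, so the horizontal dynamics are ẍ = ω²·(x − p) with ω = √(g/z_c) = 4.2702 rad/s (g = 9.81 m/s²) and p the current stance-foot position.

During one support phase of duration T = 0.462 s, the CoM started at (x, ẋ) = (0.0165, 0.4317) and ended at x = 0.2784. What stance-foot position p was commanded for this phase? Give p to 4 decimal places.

ωT = 4.2702·0.462 = 1.972832; cosh(ωT) = 3.665039, sinh(ωT) = 3.525977
x(T) = p + (x₀−p)·cosh(ωT) + (ẋ₀/ω)·sinh(ωT) ⇒ p·(1 − cosh) = x(T) − x₀·cosh − (ẋ₀/ω)·sinh
numerator   = 0.2784 − (0.0165)·3.665039 − (0.4317/4.2702)·3.525977 = -0.138535
denominator = 1 − 3.665039 = -2.665039
p = -0.138535 / -2.665039 = 0.0520

p = 0.0520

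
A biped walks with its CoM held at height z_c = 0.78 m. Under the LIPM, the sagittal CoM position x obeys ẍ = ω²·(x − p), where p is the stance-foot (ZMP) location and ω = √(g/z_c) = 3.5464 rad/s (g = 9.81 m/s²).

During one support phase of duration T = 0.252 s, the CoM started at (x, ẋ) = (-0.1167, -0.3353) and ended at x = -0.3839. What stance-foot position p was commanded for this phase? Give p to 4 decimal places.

p = 0.2841

ωT = 3.5464·0.252 = 0.893693; cosh(ωT) = 1.426640, sinh(ωT) = 1.017498
x(T) = p + (x₀−p)·cosh(ωT) + (ẋ₀/ω)·sinh(ωT) ⇒ p·(1 − cosh) = x(T) − x₀·cosh − (ẋ₀/ω)·sinh
numerator   = -0.3839 − (-0.1167)·1.426640 − (-0.3353/3.5464)·1.017498 = -0.121210
denominator = 1 − 1.426640 = -0.426640
p = -0.121210 / -0.426640 = 0.2841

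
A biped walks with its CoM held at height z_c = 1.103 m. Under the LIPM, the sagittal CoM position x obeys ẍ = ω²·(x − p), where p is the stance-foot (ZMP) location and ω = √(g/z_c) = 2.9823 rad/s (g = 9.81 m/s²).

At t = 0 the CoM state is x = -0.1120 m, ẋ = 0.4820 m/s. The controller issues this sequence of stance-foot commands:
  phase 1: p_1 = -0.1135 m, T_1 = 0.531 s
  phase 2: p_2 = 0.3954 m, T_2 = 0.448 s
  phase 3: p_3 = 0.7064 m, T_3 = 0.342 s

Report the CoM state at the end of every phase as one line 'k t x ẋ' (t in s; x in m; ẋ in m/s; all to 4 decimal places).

phase 1: p=-0.1135, T=0.531, ωT=1.583601, cosh=2.538853, sinh=2.333618; start (x,ẋ)=(-0.112000, 0.482000) → end (x,ẋ)=(0.267468, 1.234167)
phase 2: p=0.3954, T=0.448, ωT=1.336070, cosh=2.033471, sinh=1.770594; start (x,ẋ)=(0.267468, 1.234167) → end (x,ẋ)=(0.867980, 1.834105)
phase 3: p=0.7064, T=0.342, ωT=1.019947, cosh=1.566830, sinh=1.206216; start (x,ẋ)=(0.867980, 1.834105) → end (x,ẋ)=(1.701388, 3.454985)

1 0.5310 0.2675 1.2342
2 0.9790 0.8680 1.8341
3 1.3210 1.7014 3.4550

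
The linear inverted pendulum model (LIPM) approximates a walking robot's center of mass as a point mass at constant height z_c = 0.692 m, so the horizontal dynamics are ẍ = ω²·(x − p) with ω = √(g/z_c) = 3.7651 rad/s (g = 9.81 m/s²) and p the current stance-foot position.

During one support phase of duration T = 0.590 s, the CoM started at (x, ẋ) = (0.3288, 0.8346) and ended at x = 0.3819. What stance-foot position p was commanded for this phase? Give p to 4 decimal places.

ωT = 3.7651·0.590 = 2.221409; cosh(ωT) = 4.664385, sinh(ωT) = 4.555928
x(T) = p + (x₀−p)·cosh(ωT) + (ẋ₀/ω)·sinh(ωT) ⇒ p·(1 − cosh) = x(T) − x₀·cosh − (ẋ₀/ω)·sinh
numerator   = 0.3819 − (0.3288)·4.664385 − (0.8346/3.7651)·4.555928 = -2.161651
denominator = 1 − 4.664385 = -3.664385
p = -2.161651 / -3.664385 = 0.5899

p = 0.5899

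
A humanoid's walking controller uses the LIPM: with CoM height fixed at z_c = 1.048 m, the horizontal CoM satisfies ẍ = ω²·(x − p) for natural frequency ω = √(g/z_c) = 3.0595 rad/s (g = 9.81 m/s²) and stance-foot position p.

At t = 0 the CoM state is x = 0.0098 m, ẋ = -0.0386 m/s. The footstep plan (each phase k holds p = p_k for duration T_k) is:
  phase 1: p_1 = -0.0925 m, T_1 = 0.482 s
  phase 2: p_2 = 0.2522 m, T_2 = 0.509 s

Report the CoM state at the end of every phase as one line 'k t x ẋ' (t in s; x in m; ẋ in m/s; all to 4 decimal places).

phase 1: p=-0.0925, T=0.482, ωT=1.474679, cosh=2.299243, sinh=2.070390; start (x,ẋ)=(0.009800, -0.038600) → end (x,ẋ)=(0.116592, 0.559254)
phase 2: p=0.2522, T=0.509, ωT=1.557285, cosh=2.478314, sinh=2.267607; start (x,ẋ)=(0.116592, 0.559254) → end (x,ẋ)=(0.330622, 0.445191)

1 0.4820 0.1166 0.5593
2 0.9910 0.3306 0.4452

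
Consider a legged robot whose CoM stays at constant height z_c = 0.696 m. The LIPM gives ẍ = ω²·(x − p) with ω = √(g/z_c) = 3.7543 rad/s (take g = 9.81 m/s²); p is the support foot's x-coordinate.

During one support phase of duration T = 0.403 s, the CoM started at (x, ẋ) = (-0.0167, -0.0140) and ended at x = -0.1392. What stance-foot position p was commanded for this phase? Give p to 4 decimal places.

p = 0.0662

ωT = 3.7543·0.403 = 1.512983; cosh(ωT) = 2.380253, sinh(ωT) = 2.160001
x(T) = p + (x₀−p)·cosh(ωT) + (ẋ₀/ω)·sinh(ωT) ⇒ p·(1 − cosh) = x(T) − x₀·cosh − (ẋ₀/ω)·sinh
numerator   = -0.1392 − (-0.0167)·2.380253 − (-0.0140/3.7543)·2.160001 = -0.091395
denominator = 1 − 2.380253 = -1.380253
p = -0.091395 / -1.380253 = 0.0662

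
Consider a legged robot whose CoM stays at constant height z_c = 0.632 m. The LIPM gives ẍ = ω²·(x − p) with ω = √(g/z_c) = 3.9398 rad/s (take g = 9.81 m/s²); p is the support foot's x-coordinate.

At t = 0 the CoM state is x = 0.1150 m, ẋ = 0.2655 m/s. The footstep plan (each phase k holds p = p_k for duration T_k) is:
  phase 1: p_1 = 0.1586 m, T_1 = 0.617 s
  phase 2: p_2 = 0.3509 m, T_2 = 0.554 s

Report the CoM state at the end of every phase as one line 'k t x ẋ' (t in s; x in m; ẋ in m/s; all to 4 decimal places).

phase 1: p=0.1586, T=0.617, ωT=2.430857, cosh=5.728289, sinh=5.640327; start (x,ẋ)=(0.115000, 0.265500) → end (x,ẋ)=(0.288944, 0.551992)
phase 2: p=0.3509, T=0.554, ωT=2.182649, cosh=4.491258, sinh=4.378515; start (x,ẋ)=(0.288944, 0.551992) → end (x,ẋ)=(0.686098, 1.410364)

1 0.6170 0.2889 0.5520
2 1.1710 0.6861 1.4104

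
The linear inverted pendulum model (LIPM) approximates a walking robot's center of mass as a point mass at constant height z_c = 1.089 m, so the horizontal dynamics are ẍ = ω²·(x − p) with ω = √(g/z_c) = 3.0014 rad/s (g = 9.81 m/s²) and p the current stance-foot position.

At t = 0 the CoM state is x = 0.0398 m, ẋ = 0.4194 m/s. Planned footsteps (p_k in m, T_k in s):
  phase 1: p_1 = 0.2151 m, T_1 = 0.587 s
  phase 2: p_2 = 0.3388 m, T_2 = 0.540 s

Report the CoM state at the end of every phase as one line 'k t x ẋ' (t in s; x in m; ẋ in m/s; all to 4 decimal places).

1 0.5870 0.0845 -0.2296
2 1.1270 -0.5152 -2.4576

phase 1: p=0.2151, T=0.587, ωT=1.761822, cosh=2.997384, sinh=2.825652; start (x,ẋ)=(0.039800, 0.419400) → end (x,ẋ)=(0.084501, -0.229601)
phase 2: p=0.3388, T=0.540, ωT=1.620756, cosh=2.627331, sinh=2.429581; start (x,ẋ)=(0.084501, -0.229601) → end (x,ẋ)=(-0.515187, -2.457627)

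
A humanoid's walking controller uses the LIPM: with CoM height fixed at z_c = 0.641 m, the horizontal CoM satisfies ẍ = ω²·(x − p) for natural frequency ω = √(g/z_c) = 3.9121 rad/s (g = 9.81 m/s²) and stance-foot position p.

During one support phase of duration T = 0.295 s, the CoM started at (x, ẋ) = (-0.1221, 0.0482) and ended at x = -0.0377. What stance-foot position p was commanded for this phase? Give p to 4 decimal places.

ωT = 3.9121·0.295 = 1.154070; cosh(ωT) = 1.743211, sinh(ωT) = 1.427860
x(T) = p + (x₀−p)·cosh(ωT) + (ẋ₀/ω)·sinh(ωT) ⇒ p·(1 − cosh) = x(T) − x₀·cosh − (ẋ₀/ω)·sinh
numerator   = -0.0377 − (-0.1221)·1.743211 − (0.0482/3.9121)·1.427860 = 0.157554
denominator = 1 − 1.743211 = -0.743211
p = 0.157554 / -0.743211 = -0.2120

p = -0.2120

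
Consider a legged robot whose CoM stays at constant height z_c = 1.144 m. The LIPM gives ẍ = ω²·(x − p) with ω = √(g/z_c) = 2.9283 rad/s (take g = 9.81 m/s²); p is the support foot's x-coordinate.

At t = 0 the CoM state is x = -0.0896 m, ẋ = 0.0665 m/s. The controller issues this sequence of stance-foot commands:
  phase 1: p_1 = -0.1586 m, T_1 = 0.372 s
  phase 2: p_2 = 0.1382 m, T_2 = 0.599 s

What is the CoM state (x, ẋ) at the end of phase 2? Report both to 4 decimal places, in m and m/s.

x = 0.0439, ẋ = -0.1336

phase 1: p=-0.1586, T=0.372, ωT=1.089328, cosh=1.654359, sinh=1.317916; start (x,ẋ)=(-0.089600, 0.066500) → end (x,ẋ)=(-0.014520, 0.376303)
phase 2: p=0.1382, T=0.599, ωT=1.754052, cosh=2.975519, sinh=2.802447; start (x,ẋ)=(-0.014520, 0.376303) → end (x,ẋ)=(0.043909, -0.133586)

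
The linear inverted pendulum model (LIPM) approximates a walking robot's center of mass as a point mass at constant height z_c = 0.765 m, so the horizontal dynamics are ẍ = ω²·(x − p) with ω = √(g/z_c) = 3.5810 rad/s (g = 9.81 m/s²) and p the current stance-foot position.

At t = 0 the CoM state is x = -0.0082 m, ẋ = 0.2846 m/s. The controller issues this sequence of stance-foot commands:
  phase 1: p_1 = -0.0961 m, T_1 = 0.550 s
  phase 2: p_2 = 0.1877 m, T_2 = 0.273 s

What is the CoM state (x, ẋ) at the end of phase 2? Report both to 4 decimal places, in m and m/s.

phase 1: p=-0.0961, T=0.550, ωT=1.969550, cosh=3.653485, sinh=3.513965; start (x,ẋ)=(-0.008200, 0.284600) → end (x,ẋ)=(0.504314, 2.145872)
phase 2: p=0.1877, T=0.273, ωT=0.977613, cosh=1.517156, sinh=1.140948; start (x,ẋ)=(0.504314, 2.145872) → end (x,ẋ)=(1.351752, 4.549223)

x = 1.3518, ẋ = 4.5492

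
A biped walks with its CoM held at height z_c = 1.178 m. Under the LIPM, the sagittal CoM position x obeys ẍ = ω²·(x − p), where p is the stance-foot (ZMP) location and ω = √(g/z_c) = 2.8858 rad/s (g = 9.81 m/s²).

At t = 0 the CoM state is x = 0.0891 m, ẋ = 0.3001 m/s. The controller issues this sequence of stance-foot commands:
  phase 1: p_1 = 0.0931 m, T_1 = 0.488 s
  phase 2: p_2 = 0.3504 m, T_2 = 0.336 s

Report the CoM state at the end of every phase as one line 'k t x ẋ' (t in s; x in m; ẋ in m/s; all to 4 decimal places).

1 0.4880 0.2843 0.6280
2 0.8240 0.4964 0.7319

phase 1: p=0.0931, T=0.488, ωT=1.408270, cosh=2.166722, sinh=1.922156; start (x,ẋ)=(0.089100, 0.300100) → end (x,ẋ)=(0.284322, 0.628045)
phase 2: p=0.3504, T=0.336, ωT=0.969629, cosh=1.508095, sinh=1.128871; start (x,ẋ)=(0.284322, 0.628045) → end (x,ẋ)=(0.496427, 0.731889)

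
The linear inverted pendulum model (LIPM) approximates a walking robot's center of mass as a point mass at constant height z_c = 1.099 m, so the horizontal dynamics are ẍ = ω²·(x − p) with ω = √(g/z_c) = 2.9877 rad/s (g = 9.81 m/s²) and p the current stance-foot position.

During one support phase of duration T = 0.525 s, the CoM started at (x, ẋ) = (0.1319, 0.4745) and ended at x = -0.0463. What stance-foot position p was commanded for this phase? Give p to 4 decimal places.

p = 0.4928

ωT = 2.9877·0.525 = 1.568542; cosh(ωT) = 2.503998, sinh(ωT) = 2.295649
x(T) = p + (x₀−p)·cosh(ωT) + (ẋ₀/ω)·sinh(ωT) ⇒ p·(1 − cosh) = x(T) − x₀·cosh − (ẋ₀/ω)·sinh
numerator   = -0.0463 − (0.1319)·2.503998 − (0.4745/2.9877)·2.295649 = -0.741167
denominator = 1 − 2.503998 = -1.503998
p = -0.741167 / -1.503998 = 0.4928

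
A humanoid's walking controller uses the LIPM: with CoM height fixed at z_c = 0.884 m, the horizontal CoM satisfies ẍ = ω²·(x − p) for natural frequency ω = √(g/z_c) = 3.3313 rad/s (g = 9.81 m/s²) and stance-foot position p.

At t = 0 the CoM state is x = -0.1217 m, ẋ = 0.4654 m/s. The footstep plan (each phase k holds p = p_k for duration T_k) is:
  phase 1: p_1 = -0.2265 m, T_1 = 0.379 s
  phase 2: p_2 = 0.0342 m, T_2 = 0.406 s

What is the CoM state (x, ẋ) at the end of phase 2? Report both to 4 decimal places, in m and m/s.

phase 1: p=-0.2265, T=0.379, ωT=1.262563, cosh=1.908698, sinh=1.625770; start (x,ẋ)=(-0.121700, 0.465400) → end (x,ẋ)=(0.200660, 1.455897)
phase 2: p=0.0342, T=0.406, ωT=1.352508, cosh=2.062851, sinh=1.804260; start (x,ẋ)=(0.200660, 1.455897) → end (x,ẋ)=(1.166109, 4.003813)

x = 1.1661, ẋ = 4.0038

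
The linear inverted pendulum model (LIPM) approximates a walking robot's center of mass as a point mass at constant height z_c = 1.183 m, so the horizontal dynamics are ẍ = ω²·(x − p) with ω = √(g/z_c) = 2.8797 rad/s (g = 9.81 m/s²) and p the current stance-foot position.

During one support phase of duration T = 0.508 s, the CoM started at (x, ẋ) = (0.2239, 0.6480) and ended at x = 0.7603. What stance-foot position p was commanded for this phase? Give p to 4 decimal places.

p = 0.1638

ωT = 2.8797·0.508 = 1.462888; cosh(ωT) = 2.274989, sinh(ωT) = 2.043422
x(T) = p + (x₀−p)·cosh(ωT) + (ẋ₀/ω)·sinh(ωT) ⇒ p·(1 − cosh) = x(T) − x₀·cosh − (ẋ₀/ω)·sinh
numerator   = 0.7603 − (0.2239)·2.274989 − (0.6480/2.8797)·2.043422 = -0.208888
denominator = 1 − 2.274989 = -1.274989
p = -0.208888 / -1.274989 = 0.1638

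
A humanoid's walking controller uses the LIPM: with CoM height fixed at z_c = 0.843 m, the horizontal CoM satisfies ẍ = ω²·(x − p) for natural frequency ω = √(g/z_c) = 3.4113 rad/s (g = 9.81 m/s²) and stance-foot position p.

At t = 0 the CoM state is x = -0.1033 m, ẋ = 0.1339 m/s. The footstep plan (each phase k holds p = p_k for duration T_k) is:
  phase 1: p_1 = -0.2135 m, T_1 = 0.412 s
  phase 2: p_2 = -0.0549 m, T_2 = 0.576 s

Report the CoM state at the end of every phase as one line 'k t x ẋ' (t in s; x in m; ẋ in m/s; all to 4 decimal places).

1 0.4120 0.0999 1.0097
2 0.9880 1.5432 5.5190

phase 1: p=-0.2135, T=0.412, ωT=1.405456, cosh=2.161320, sinh=1.916064; start (x,ẋ)=(-0.103300, 0.133900) → end (x,ẋ)=(0.099887, 1.009698)
phase 2: p=-0.0549, T=0.576, ωT=1.964909, cosh=3.637215, sinh=3.497047; start (x,ẋ)=(0.099887, 1.009698) → end (x,ẋ)=(1.543170, 5.519011)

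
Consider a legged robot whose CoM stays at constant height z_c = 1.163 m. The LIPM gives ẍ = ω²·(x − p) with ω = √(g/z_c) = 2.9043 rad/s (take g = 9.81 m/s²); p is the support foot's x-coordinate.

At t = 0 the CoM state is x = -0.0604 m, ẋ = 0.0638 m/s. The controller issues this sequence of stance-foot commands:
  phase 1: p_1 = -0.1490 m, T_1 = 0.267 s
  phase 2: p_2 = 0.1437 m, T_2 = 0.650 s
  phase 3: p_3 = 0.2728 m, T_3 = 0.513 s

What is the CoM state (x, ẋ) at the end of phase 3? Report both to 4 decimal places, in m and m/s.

x = -0.8032, ẋ = -3.0146

phase 1: p=-0.1490, T=0.267, ωT=0.775448, cosh=1.316031, sinh=0.855534; start (x,ẋ)=(-0.060400, 0.063800) → end (x,ẋ)=(-0.013606, 0.304110)
phase 2: p=0.1437, T=0.650, ωT=1.887795, cosh=3.378097, sinh=3.226692; start (x,ẋ)=(-0.013606, 0.304110) → end (x,ẋ)=(-0.049827, -0.446845)
phase 3: p=0.2728, T=0.513, ωT=1.489906, cosh=2.331036, sinh=2.105642; start (x,ẋ)=(-0.049827, -0.446845) → end (x,ẋ)=(-0.803221, -3.014609)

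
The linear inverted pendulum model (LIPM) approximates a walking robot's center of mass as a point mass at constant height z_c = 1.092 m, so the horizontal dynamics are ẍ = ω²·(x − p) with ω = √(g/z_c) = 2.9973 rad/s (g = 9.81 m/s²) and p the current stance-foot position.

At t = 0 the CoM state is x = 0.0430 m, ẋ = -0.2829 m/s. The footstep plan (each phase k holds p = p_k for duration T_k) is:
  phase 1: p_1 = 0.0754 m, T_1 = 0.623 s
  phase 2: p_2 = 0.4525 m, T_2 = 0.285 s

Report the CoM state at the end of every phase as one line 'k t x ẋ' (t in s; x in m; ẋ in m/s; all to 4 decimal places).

1 0.6230 -0.3300 -1.2439
2 0.9080 -1.0325 -3.9822

phase 1: p=0.0754, T=0.623, ωT=1.867318, cosh=3.312728, sinh=3.158190; start (x,ẋ)=(0.043000, -0.282900) → end (x,ẋ)=(-0.330018, -1.243870)
phase 2: p=0.4525, T=0.285, ωT=0.854231, cosh=1.387588, sinh=0.961978; start (x,ẋ)=(-0.330018, -1.243870) → end (x,ẋ)=(-1.032530, -3.982241)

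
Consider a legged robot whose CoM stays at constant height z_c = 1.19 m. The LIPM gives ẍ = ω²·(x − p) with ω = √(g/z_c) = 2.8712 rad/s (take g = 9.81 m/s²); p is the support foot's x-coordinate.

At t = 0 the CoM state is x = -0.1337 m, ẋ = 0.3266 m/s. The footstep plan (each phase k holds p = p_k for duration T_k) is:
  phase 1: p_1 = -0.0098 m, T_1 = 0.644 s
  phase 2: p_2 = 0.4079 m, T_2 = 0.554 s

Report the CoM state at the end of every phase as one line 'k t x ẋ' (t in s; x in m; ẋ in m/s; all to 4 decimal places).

1 0.6440 -0.0607 -0.0389
2 1.1980 -0.8215 -3.2636

phase 1: p=-0.0098, T=0.644, ωT=1.849053, cosh=3.255592, sinh=3.098206; start (x,ẋ)=(-0.133700, 0.326600) → end (x,ẋ)=(-0.060746, -0.038885)
phase 2: p=0.4079, T=0.554, ωT=1.590645, cosh=2.555353, sinh=2.351559; start (x,ẋ)=(-0.060746, -0.038885) → end (x,ẋ)=(-0.821503, -3.263565)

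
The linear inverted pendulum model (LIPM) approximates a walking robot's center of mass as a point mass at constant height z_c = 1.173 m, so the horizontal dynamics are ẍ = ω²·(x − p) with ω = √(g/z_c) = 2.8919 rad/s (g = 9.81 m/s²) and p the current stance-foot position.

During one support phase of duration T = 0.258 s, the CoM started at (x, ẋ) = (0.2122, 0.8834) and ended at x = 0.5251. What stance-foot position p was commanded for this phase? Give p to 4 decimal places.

ωT = 2.8919·0.258 = 0.746110; cosh(ωT) = 1.291494, sinh(ωT) = 0.817287
x(T) = p + (x₀−p)·cosh(ωT) + (ẋ₀/ω)·sinh(ωT) ⇒ p·(1 − cosh) = x(T) − x₀·cosh − (ẋ₀/ω)·sinh
numerator   = 0.5251 − (0.2122)·1.291494 − (0.8834/2.8919)·0.817287 = 0.001385
denominator = 1 − 1.291494 = -0.291494
p = 0.001385 / -0.291494 = -0.0048

p = -0.0048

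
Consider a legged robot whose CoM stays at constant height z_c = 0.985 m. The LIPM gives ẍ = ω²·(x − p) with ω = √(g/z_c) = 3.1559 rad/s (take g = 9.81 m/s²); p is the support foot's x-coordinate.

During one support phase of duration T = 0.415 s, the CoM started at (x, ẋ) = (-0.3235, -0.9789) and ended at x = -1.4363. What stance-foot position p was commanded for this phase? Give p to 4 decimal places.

ωT = 3.1559·0.415 = 1.309698; cosh(ωT) = 1.987479, sinh(ωT) = 1.717578
x(T) = p + (x₀−p)·cosh(ωT) + (ẋ₀/ω)·sinh(ωT) ⇒ p·(1 − cosh) = x(T) − x₀·cosh − (ẋ₀/ω)·sinh
numerator   = -1.4363 − (-0.3235)·1.987479 − (-0.9789/3.1559)·1.717578 = -0.260591
denominator = 1 − 1.987479 = -0.987479
p = -0.260591 / -0.987479 = 0.2639

p = 0.2639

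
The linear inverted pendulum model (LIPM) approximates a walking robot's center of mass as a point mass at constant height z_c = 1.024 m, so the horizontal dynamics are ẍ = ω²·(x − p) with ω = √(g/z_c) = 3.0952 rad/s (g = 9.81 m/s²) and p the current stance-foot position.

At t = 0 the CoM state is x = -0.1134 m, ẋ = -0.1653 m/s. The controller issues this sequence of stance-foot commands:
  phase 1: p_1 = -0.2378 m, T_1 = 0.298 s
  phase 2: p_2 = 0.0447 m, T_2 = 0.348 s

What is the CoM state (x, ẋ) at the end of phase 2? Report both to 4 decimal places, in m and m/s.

x = -0.1440, ẋ = -0.3606

phase 1: p=-0.2378, T=0.298, ωT=0.922370, cosh=1.456410, sinh=1.058834; start (x,ẋ)=(-0.113400, -0.165300) → end (x,ẋ)=(-0.113170, 0.166952)
phase 2: p=0.0447, T=0.348, ωT=1.077130, cosh=1.638405, sinh=1.297834; start (x,ẋ)=(-0.113170, 0.166952) → end (x,ẋ)=(-0.143951, -0.360637)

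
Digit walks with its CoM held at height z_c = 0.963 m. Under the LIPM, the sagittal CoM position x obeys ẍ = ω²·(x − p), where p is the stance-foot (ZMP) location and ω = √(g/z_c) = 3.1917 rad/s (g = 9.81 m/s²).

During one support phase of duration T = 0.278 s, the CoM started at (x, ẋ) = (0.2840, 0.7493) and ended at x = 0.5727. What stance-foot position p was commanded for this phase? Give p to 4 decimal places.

p = 0.1603

ωT = 3.1917·0.278 = 0.887293; cosh(ωT) = 1.420157, sinh(ωT) = 1.008388
x(T) = p + (x₀−p)·cosh(ωT) + (ẋ₀/ω)·sinh(ωT) ⇒ p·(1 − cosh) = x(T) − x₀·cosh − (ẋ₀/ω)·sinh
numerator   = 0.5727 − (0.2840)·1.420157 − (0.7493/3.1917)·1.008388 = -0.067359
denominator = 1 − 1.420157 = -0.420157
p = -0.067359 / -0.420157 = 0.1603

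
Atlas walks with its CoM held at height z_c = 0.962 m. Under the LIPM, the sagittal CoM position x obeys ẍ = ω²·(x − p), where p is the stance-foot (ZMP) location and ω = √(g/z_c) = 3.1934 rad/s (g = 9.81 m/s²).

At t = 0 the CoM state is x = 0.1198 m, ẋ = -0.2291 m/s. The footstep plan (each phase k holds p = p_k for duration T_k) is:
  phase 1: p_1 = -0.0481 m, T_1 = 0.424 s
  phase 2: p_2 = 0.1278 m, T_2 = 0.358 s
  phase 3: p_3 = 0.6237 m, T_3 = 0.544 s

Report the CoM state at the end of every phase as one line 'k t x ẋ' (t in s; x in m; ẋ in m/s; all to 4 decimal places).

1 0.4240 0.1690 0.4958
2 0.7820 0.4178 1.0423
3 1.3260 0.9193 1.2430

phase 1: p=-0.0481, T=0.424, ωT=1.354002, cosh=2.065549, sinh=1.807344; start (x,ẋ)=(0.119800, -0.229100) → end (x,ẋ)=(0.169044, 0.495830)
phase 2: p=0.1278, T=0.358, ωT=1.143237, cosh=1.727846, sinh=1.409061; start (x,ẋ)=(0.169044, 0.495830) → end (x,ẋ)=(0.417843, 1.042301)
phase 3: p=0.6237, T=0.544, ωT=1.737210, cosh=2.928739, sinh=2.752728; start (x,ẋ)=(0.417843, 1.042301) → end (x,ẋ)=(0.919269, 1.243033)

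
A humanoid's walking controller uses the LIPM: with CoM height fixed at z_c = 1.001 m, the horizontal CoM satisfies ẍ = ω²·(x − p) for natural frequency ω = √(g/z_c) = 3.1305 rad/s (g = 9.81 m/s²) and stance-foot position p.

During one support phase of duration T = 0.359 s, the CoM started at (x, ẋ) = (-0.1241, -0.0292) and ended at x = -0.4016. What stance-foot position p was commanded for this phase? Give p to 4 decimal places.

ωT = 3.1305·0.359 = 1.123849; cosh(ωT) = 1.700851, sinh(ωT) = 1.375824
x(T) = p + (x₀−p)·cosh(ωT) + (ẋ₀/ω)·sinh(ωT) ⇒ p·(1 − cosh) = x(T) − x₀·cosh − (ẋ₀/ω)·sinh
numerator   = -0.4016 − (-0.1241)·1.700851 − (-0.0292/3.1305)·1.375824 = -0.177691
denominator = 1 − 1.700851 = -0.700851
p = -0.177691 / -0.700851 = 0.2535

p = 0.2535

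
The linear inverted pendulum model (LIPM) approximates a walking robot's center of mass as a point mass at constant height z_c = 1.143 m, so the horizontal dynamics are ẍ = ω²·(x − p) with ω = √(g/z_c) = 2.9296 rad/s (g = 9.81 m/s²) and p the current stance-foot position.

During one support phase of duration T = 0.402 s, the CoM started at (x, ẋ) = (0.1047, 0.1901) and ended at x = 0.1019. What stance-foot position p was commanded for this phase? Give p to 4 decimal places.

p = 0.2310

ωT = 2.9296·0.402 = 1.177699; cosh(ωT) = 1.777441, sinh(ωT) = 1.469454
x(T) = p + (x₀−p)·cosh(ωT) + (ẋ₀/ω)·sinh(ωT) ⇒ p·(1 − cosh) = x(T) − x₀·cosh − (ẋ₀/ω)·sinh
numerator   = 0.1019 − (0.1047)·1.777441 − (0.1901/2.9296)·1.469454 = -0.179550
denominator = 1 − 1.777441 = -0.777441
p = -0.179550 / -0.777441 = 0.2310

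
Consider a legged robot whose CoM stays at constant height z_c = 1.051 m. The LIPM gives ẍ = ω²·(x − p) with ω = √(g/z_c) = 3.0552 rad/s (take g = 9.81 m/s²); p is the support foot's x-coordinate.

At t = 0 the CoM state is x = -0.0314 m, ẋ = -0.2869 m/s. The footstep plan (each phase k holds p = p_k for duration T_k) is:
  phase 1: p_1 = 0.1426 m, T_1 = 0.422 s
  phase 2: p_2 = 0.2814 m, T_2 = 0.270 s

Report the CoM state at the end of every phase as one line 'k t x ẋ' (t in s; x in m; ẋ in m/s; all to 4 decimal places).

phase 1: p=0.1426, T=0.422, ωT=1.289294, cosh=1.952845, sinh=1.677380; start (x,ẋ)=(-0.031400, -0.286900) → end (x,ẋ)=(-0.354710, -1.451974)
phase 2: p=0.2814, T=0.270, ωT=0.824904, cosh=1.359969, sinh=0.921692; start (x,ẋ)=(-0.354710, -1.451974) → end (x,ẋ)=(-1.021722, -3.765897)

1 0.4220 -0.3547 -1.4520
2 0.6920 -1.0217 -3.7659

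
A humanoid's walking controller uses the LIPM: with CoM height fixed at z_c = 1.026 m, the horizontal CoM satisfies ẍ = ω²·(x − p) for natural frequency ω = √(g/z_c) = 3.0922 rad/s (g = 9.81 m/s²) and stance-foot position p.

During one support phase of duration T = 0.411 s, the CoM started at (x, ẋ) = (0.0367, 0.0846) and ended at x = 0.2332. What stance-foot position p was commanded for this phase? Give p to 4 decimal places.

p = -0.1277

ωT = 3.0922·0.411 = 1.270894; cosh(ωT) = 1.922309, sinh(ωT) = 1.641729
x(T) = p + (x₀−p)·cosh(ωT) + (ẋ₀/ω)·sinh(ωT) ⇒ p·(1 − cosh) = x(T) − x₀·cosh − (ẋ₀/ω)·sinh
numerator   = 0.2332 − (0.0367)·1.922309 − (0.0846/3.0922)·1.641729 = 0.117735
denominator = 1 − 1.922309 = -0.922309
p = 0.117735 / -0.922309 = -0.1277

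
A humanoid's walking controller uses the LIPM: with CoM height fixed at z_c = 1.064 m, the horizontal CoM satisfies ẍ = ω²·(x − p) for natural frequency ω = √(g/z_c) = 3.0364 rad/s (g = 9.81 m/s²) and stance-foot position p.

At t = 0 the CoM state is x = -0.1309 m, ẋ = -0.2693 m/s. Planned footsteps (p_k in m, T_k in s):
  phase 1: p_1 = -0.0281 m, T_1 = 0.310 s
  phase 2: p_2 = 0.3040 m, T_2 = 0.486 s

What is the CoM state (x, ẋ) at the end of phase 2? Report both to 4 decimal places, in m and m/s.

phase 1: p=-0.0281, T=0.310, ωT=0.941284, cosh=1.476699, sinh=1.086572; start (x,ẋ)=(-0.130900, -0.269300) → end (x,ẋ)=(-0.276273, -0.736840)
phase 2: p=0.3040, T=0.486, ωT=1.475690, cosh=2.301338, sinh=2.072717; start (x,ẋ)=(-0.276273, -0.736840) → end (x,ẋ)=(-1.534389, -5.347723)

x = -1.5344, ẋ = -5.3477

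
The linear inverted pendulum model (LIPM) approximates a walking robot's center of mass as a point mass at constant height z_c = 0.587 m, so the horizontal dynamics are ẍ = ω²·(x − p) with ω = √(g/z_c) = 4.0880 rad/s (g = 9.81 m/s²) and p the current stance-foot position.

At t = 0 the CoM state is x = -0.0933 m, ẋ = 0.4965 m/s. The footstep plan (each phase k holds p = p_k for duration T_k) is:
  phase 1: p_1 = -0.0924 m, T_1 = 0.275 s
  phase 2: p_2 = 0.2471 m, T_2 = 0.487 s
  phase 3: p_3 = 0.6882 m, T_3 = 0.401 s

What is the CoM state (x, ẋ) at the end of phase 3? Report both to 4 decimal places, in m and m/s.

x = 0.0989, ẋ = -2.0180

phase 1: p=-0.0924, T=0.275, ωT=1.124200, cosh=1.701333, sinh=1.376421; start (x,ẋ)=(-0.093300, 0.496500) → end (x,ẋ)=(0.073239, 0.839648)
phase 2: p=0.2471, T=0.487, ωT=1.990856, cosh=3.729189, sinh=3.592610; start (x,ẋ)=(0.073239, 0.839648) → end (x,ẋ)=(0.336638, 0.577783)
phase 3: p=0.6882, T=0.401, ωT=1.639288, cosh=2.672809, sinh=2.478691; start (x,ẋ)=(0.336638, 0.577783) → end (x,ẋ)=(0.098872, -2.018029)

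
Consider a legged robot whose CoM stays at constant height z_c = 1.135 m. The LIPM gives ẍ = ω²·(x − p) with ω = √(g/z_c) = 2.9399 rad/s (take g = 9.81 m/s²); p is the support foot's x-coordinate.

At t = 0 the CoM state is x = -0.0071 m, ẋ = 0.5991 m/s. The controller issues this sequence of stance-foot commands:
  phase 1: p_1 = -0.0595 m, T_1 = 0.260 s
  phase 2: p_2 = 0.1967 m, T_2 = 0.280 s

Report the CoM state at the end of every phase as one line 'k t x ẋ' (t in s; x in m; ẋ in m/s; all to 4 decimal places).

1 0.2600 0.1804 0.9124
2 0.5400 0.4598 1.1951

phase 1: p=-0.0595, T=0.260, ωT=0.764374, cosh=1.306637, sinh=0.841012; start (x,ẋ)=(-0.007100, 0.599100) → end (x,ẋ)=(0.180351, 0.912365)
phase 2: p=0.1967, T=0.280, ωT=0.823172, cosh=1.358375, sinh=0.919338; start (x,ẋ)=(0.180351, 0.912365) → end (x,ẋ)=(0.459799, 1.195147)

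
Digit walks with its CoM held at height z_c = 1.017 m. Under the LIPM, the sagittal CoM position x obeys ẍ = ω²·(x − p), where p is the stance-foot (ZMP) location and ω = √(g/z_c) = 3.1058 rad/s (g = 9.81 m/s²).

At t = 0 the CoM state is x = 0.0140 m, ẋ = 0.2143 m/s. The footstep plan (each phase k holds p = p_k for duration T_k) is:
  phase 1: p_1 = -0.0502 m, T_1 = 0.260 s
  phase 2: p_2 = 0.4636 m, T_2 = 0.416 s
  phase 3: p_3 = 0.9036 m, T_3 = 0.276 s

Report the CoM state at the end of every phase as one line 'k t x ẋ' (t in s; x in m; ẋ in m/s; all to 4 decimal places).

phase 1: p=-0.0502, T=0.260, ωT=0.807508, cosh=1.344141, sinh=0.898173; start (x,ẋ)=(0.014000, 0.214300) → end (x,ẋ)=(0.098068, 0.467138)
phase 2: p=0.4636, T=0.416, ωT=1.292013, cosh=1.957412, sinh=1.682694; start (x,ẋ)=(0.098068, 0.467138) → end (x,ẋ)=(0.001194, -0.995931)
phase 3: p=0.9036, T=0.276, ωT=0.857201, cosh=1.390452, sinh=0.966103; start (x,ẋ)=(0.001194, -0.995931) → end (x,ẋ)=(-0.660951, -4.092485)

1 0.2600 0.0981 0.4671
2 0.6760 0.0012 -0.9959
3 0.9520 -0.6610 -4.0925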